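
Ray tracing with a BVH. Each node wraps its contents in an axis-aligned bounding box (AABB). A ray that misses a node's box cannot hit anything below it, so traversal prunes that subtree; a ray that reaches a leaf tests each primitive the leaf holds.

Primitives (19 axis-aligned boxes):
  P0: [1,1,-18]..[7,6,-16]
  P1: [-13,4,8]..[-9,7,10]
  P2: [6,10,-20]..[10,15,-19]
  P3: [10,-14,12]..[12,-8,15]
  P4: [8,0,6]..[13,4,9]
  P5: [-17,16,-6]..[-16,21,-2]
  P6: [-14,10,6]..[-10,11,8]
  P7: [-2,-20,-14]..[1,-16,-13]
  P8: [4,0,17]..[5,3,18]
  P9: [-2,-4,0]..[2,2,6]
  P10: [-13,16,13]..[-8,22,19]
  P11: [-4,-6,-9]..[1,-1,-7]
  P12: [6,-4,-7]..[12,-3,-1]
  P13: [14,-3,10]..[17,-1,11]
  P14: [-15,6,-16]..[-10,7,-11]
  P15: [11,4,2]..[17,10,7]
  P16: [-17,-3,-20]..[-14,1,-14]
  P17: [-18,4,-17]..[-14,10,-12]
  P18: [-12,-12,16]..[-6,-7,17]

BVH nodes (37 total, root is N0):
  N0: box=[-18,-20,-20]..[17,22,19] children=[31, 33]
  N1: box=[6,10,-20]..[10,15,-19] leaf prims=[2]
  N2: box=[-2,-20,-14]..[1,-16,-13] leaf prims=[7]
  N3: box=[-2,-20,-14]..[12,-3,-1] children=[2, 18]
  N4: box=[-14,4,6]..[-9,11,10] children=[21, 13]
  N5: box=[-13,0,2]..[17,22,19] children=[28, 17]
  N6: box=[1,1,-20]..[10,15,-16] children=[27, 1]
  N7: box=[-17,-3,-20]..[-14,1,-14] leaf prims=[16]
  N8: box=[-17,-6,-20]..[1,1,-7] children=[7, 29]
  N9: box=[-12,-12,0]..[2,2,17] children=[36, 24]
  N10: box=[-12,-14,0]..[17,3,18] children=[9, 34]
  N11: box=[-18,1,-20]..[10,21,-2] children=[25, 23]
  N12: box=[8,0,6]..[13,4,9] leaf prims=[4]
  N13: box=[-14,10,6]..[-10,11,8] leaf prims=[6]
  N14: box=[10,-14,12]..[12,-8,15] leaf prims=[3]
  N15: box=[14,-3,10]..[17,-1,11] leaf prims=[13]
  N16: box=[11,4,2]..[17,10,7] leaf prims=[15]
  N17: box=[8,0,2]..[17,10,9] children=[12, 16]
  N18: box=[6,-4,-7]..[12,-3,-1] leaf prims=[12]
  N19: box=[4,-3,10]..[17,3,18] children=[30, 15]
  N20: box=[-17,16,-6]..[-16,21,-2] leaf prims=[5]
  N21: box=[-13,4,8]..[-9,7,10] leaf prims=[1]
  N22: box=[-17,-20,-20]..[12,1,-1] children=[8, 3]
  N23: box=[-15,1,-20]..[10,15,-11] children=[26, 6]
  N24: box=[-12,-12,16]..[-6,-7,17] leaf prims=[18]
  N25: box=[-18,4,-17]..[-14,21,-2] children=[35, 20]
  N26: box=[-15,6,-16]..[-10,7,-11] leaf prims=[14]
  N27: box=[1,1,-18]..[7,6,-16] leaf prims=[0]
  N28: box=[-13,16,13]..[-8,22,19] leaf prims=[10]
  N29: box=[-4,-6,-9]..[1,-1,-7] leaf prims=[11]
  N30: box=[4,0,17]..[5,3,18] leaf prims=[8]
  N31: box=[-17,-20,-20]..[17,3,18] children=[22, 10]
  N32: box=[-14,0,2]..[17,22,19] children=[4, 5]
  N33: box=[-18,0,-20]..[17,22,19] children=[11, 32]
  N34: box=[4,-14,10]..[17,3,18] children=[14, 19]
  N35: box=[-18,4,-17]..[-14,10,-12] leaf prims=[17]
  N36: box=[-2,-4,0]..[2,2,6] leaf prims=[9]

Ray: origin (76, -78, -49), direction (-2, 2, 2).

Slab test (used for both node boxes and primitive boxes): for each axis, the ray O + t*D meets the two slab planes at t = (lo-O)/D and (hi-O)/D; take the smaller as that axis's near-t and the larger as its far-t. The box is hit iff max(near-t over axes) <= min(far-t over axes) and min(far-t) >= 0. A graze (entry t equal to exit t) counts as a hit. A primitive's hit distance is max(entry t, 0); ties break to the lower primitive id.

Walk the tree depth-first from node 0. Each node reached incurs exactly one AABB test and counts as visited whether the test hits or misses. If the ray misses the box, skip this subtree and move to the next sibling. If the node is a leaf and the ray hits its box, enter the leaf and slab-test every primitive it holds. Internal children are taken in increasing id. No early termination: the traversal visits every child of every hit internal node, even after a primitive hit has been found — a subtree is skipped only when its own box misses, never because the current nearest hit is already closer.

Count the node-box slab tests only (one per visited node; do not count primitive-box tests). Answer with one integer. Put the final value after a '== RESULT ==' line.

Trace the traversal:
N0 x:[59/2,47] y:[29,50] z:[29/2,34] -> hit [59/2,34], descend [31, 33]
  N31 x:[59/2,93/2] y:[29,81/2] z:[29/2,67/2] -> hit [59/2,67/2], descend [10, 22]
    N10 x:[59/2,44] y:[32,81/2] z:[49/2,67/2] -> hit [32,67/2], descend [9, 34]
      N9 x:[37,44] y:[33,40] z:[49/2,33] -> miss, prune
      N34 x:[59/2,36] y:[32,81/2] z:[59/2,67/2] -> hit [32,67/2], descend [14, 19]
        N14 x:[32,33] y:[32,35] z:[61/2,32] -> hit [32,32] leaf, test {P3@t=32}
        N19 x:[59/2,36] y:[75/2,81/2] z:[59/2,67/2] -> miss, prune
    N22 x:[32,93/2] y:[29,79/2] z:[29/2,24] -> miss, prune
  N33 x:[59/2,47] y:[39,50] z:[29/2,34] -> miss, prune

9 AABB tests over nodes [0, 31, 10, 9, 34, 14, 19, 22, 33]; 1 leaf entered; closest P3.

== RESULT ==
9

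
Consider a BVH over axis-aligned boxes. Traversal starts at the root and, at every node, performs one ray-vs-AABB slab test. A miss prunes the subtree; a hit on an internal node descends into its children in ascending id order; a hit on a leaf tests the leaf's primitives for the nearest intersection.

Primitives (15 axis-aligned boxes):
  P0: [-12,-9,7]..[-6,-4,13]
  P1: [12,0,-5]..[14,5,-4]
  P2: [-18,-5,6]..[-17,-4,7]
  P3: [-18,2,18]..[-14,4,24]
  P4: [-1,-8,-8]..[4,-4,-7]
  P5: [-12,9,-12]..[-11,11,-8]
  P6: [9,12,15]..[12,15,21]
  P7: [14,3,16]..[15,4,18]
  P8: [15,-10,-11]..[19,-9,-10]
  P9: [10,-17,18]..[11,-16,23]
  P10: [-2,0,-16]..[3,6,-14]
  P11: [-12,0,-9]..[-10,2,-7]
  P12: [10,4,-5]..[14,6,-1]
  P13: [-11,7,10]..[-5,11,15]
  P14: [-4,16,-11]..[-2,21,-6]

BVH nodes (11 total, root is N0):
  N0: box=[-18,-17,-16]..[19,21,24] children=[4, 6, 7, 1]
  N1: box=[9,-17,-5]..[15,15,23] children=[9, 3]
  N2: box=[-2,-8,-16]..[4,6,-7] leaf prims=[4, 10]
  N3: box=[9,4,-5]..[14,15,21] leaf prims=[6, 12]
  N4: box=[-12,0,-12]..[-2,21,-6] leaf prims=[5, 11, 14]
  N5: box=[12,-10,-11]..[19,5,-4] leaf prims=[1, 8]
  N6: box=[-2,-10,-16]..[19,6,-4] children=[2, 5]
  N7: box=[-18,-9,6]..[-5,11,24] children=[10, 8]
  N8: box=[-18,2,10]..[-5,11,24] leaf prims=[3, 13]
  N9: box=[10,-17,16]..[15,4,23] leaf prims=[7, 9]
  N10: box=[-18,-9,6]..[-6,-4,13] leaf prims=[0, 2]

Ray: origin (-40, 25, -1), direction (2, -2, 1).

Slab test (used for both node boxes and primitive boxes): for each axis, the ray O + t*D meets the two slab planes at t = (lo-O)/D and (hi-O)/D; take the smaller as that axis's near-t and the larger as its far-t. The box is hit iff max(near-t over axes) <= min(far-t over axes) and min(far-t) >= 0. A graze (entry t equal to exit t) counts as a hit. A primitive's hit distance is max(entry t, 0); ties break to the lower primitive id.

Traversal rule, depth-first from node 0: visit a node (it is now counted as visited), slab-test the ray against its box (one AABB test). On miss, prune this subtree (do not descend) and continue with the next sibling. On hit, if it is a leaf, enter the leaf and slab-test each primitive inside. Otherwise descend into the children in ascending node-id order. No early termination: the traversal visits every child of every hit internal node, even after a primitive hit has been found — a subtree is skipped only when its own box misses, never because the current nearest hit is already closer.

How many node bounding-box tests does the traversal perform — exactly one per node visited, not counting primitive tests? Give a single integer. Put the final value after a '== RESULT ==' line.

Trace the traversal:
N0 x:[11,59/2] y:[2,21] z:[-15,25] -> hit [11,21], descend [1, 4, 6, 7]
  N1 x:[49/2,55/2] y:[5,21] z:[-4,24] -> miss, prune
  N4 x:[14,19] y:[2,25/2] z:[-11,-5] -> miss, prune
  N6 x:[19,59/2] y:[19/2,35/2] z:[-15,-3] -> miss, prune
  N7 x:[11,35/2] y:[7,17] z:[7,25] -> hit [11,17], descend [8, 10]
    N8 x:[11,35/2] y:[7,23/2] z:[11,25] -> hit [11,23/2] leaf, test {P3(miss), P13(miss)}
    N10 x:[11,17] y:[29/2,17] z:[7,14] -> miss, prune

order=[0, 1, 4, 6, 7, 8, 10]  |boxes|=7  |leaves|=1  hit=miss

== RESULT ==
7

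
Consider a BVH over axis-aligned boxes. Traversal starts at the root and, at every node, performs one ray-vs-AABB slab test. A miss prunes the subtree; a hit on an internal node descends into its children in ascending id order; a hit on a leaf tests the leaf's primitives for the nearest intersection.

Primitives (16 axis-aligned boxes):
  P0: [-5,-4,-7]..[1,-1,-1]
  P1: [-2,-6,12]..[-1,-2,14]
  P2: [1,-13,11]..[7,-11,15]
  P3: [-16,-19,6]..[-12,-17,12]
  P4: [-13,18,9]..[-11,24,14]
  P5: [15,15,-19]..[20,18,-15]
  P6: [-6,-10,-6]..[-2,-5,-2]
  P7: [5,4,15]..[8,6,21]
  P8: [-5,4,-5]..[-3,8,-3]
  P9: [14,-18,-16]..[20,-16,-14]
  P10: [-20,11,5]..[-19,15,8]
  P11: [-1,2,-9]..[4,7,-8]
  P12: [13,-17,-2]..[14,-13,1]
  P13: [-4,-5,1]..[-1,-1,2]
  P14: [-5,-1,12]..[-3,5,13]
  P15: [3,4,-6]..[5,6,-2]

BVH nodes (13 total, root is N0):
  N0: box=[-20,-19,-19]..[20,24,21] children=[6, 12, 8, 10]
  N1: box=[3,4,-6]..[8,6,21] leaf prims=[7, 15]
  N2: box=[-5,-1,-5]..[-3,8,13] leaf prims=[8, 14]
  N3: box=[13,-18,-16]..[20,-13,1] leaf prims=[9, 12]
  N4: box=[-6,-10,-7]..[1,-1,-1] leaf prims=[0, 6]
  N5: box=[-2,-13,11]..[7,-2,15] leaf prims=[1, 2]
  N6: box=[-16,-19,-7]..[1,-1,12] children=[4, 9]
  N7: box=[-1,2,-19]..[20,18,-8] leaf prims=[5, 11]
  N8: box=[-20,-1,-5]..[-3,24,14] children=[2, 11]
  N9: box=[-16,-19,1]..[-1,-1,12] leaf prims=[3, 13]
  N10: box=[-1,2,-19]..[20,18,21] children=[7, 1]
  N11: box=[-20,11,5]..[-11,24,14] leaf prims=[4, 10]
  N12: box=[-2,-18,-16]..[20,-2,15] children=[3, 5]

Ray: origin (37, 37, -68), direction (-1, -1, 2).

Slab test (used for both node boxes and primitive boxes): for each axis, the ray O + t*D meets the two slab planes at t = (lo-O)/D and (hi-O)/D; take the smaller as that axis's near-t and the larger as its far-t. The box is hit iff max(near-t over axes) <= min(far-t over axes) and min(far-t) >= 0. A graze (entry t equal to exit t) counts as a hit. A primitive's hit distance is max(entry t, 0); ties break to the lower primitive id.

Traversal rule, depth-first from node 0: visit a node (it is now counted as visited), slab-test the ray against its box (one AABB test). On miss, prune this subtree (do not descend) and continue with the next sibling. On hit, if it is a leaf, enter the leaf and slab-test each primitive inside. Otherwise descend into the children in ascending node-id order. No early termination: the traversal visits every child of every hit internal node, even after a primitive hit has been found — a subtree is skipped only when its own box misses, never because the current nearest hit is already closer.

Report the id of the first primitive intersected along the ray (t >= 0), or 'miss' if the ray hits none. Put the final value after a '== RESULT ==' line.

Trace the traversal:
N0 x:[17,57] y:[13,56] z:[49/2,89/2] -> hit [49/2,89/2], descend [6, 8, 10, 12]
  N6 x:[36,53] y:[38,56] z:[61/2,40] -> hit [38,40], descend [4, 9]
    N4 x:[36,43] y:[38,47] z:[61/2,67/2] -> miss, prune
    N9 x:[38,53] y:[38,56] z:[69/2,40] -> hit [38,40] leaf, test {P3(miss), P13(miss)}
  N8 x:[40,57] y:[13,38] z:[63/2,41] -> miss, prune
  N10 x:[17,38] y:[19,35] z:[49/2,89/2] -> hit [49/2,35], descend [1, 7]
    N1 x:[29,34] y:[31,33] z:[31,89/2] -> hit [31,33] leaf, test {P7(miss), P15@t=32}
    N7 x:[17,38] y:[19,35] z:[49/2,30] -> hit [49/2,30] leaf, test {P5(miss), P11(miss)}
  N12 x:[17,39] y:[39,55] z:[26,83/2] -> hit [39,39], descend [3, 5]
    N3 x:[17,24] y:[50,55] z:[26,69/2] -> miss, prune
    N5 x:[30,39] y:[39,50] z:[79/2,83/2] -> miss, prune

Visited [0, 6, 4, 9, 8, 10, 1, 7, 12, 3, 5]. Tests: 11 box, 3 leaf. Nearest: P15.

== RESULT ==
15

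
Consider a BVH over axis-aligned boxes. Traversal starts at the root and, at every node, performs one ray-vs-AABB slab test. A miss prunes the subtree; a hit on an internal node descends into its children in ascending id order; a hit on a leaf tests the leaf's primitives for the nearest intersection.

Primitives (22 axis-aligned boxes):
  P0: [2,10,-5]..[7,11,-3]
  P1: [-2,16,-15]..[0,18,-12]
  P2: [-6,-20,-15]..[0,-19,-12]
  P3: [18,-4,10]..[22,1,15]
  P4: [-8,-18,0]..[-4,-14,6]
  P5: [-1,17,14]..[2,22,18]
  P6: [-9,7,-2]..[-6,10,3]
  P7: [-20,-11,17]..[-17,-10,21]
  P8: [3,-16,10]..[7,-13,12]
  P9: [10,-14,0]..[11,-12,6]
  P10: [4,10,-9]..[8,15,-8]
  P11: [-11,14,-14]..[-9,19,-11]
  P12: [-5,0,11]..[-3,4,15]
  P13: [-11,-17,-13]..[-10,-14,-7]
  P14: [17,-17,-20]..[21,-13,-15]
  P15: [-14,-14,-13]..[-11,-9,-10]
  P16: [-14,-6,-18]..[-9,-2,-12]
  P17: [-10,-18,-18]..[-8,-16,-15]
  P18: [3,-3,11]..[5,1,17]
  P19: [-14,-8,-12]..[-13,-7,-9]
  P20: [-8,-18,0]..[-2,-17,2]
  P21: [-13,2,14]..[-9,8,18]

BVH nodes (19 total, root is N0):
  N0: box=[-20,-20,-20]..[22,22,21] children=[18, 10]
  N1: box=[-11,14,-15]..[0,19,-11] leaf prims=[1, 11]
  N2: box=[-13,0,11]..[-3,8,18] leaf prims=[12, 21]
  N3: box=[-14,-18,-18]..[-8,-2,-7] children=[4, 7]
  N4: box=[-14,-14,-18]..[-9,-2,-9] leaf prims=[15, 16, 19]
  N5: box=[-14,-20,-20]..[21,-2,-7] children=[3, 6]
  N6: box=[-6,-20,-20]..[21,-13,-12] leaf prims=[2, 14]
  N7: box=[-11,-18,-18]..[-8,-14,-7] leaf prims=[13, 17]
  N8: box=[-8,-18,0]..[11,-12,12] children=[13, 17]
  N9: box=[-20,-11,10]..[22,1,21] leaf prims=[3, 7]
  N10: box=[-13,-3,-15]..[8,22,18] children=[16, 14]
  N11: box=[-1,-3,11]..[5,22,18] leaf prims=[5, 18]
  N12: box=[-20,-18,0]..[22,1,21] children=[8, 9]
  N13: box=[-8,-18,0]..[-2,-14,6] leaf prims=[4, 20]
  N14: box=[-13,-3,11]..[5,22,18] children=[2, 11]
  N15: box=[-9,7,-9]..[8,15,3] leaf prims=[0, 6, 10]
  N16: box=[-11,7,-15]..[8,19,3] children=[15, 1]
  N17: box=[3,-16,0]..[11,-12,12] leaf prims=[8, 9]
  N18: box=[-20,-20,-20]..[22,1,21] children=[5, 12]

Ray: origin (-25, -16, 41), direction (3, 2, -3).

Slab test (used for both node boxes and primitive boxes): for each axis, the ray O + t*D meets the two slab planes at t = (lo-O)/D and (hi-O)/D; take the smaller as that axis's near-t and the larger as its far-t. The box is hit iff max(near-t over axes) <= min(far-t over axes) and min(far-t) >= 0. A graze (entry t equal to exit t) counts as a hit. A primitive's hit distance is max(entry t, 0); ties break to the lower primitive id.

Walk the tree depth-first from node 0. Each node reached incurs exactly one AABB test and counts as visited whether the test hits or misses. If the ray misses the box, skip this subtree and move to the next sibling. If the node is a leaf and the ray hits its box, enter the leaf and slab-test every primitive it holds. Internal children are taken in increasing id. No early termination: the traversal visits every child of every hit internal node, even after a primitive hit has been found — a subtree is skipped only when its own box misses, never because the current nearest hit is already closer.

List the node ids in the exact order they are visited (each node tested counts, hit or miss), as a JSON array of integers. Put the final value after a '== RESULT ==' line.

Traverse from the root:
N0 x:[5/3,47/3] y:[-2,19] z:[20/3,61/3] -> hit [20/3,47/3], descend [10, 18]
  N10 x:[4,11] y:[13/2,19] z:[23/3,56/3] -> hit [23/3,11], descend [14, 16]
    N14 x:[4,10] y:[13/2,19] z:[23/3,10] -> hit [23/3,10], descend [2, 11]
      N2 x:[4,22/3] y:[8,12] z:[23/3,10] -> miss, prune
      N11 x:[8,10] y:[13/2,19] z:[23/3,10] -> hit [8,10] leaf, test {P5(miss), P18(miss)}
    N16 x:[14/3,11] y:[23/2,35/2] z:[38/3,56/3] -> miss, prune
  N18 x:[5/3,47/3] y:[-2,17/2] z:[20/3,61/3] -> hit [20/3,17/2], descend [5, 12]
    N5 x:[11/3,46/3] y:[-2,7] z:[16,61/3] -> miss, prune
    N12 x:[5/3,47/3] y:[-1,17/2] z:[20/3,41/3] -> hit [20/3,17/2], descend [8, 9]
      N8 x:[17/3,12] y:[-1,2] z:[29/3,41/3] -> miss, prune
      N9 x:[5/3,47/3] y:[5/2,17/2] z:[20/3,31/3] -> hit [20/3,17/2] leaf, test {P3(miss), P7(miss)}

11 AABB tests over nodes [0, 10, 14, 2, 11, 16, 18, 5, 12, 8, 9]; 2 leaves entered; closest miss.

== RESULT ==
[0, 10, 14, 2, 11, 16, 18, 5, 12, 8, 9]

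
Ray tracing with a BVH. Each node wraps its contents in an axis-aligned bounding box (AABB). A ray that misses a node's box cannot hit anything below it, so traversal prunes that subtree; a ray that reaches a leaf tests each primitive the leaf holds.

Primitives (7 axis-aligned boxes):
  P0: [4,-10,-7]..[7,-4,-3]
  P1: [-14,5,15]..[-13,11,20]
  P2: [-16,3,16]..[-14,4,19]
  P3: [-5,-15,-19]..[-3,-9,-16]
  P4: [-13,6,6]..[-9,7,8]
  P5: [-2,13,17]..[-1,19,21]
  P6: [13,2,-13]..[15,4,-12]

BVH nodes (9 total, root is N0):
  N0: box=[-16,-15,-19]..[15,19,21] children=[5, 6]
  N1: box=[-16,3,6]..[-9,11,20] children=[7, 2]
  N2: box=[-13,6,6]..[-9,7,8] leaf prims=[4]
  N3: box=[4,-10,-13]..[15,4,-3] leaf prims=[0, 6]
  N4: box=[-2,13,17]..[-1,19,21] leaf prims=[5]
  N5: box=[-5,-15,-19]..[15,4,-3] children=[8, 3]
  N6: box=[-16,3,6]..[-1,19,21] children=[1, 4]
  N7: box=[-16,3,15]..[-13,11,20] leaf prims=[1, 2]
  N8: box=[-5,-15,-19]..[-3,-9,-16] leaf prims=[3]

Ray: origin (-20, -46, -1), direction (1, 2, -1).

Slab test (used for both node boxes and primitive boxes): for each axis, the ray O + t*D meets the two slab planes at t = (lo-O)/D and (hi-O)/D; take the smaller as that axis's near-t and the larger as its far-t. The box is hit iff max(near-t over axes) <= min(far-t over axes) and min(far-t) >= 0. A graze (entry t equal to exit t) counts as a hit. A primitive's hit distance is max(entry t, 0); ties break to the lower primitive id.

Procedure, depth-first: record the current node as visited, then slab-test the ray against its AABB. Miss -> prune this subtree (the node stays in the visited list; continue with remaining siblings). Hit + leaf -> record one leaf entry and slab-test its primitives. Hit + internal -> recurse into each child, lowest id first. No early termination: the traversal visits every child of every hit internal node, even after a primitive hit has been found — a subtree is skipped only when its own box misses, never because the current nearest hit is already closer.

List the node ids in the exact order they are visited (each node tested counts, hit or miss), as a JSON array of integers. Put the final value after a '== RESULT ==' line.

Traverse from the root:
N0 x:[4,35] y:[31/2,65/2] z:[-22,18] -> hit [31/2,18], descend [5, 6]
  N5 x:[15,35] y:[31/2,25] z:[2,18] -> hit [31/2,18], descend [3, 8]
    N3 x:[24,35] y:[18,25] z:[2,12] -> miss, prune
    N8 x:[15,17] y:[31/2,37/2] z:[15,18] -> hit [31/2,17] leaf, test {P3@t=31/2}
  N6 x:[4,19] y:[49/2,65/2] z:[-22,-7] -> miss, prune

order=[0, 5, 3, 8, 6]  |boxes|=5  |leaves|=1  hit=P3

== RESULT ==
[0, 5, 3, 8, 6]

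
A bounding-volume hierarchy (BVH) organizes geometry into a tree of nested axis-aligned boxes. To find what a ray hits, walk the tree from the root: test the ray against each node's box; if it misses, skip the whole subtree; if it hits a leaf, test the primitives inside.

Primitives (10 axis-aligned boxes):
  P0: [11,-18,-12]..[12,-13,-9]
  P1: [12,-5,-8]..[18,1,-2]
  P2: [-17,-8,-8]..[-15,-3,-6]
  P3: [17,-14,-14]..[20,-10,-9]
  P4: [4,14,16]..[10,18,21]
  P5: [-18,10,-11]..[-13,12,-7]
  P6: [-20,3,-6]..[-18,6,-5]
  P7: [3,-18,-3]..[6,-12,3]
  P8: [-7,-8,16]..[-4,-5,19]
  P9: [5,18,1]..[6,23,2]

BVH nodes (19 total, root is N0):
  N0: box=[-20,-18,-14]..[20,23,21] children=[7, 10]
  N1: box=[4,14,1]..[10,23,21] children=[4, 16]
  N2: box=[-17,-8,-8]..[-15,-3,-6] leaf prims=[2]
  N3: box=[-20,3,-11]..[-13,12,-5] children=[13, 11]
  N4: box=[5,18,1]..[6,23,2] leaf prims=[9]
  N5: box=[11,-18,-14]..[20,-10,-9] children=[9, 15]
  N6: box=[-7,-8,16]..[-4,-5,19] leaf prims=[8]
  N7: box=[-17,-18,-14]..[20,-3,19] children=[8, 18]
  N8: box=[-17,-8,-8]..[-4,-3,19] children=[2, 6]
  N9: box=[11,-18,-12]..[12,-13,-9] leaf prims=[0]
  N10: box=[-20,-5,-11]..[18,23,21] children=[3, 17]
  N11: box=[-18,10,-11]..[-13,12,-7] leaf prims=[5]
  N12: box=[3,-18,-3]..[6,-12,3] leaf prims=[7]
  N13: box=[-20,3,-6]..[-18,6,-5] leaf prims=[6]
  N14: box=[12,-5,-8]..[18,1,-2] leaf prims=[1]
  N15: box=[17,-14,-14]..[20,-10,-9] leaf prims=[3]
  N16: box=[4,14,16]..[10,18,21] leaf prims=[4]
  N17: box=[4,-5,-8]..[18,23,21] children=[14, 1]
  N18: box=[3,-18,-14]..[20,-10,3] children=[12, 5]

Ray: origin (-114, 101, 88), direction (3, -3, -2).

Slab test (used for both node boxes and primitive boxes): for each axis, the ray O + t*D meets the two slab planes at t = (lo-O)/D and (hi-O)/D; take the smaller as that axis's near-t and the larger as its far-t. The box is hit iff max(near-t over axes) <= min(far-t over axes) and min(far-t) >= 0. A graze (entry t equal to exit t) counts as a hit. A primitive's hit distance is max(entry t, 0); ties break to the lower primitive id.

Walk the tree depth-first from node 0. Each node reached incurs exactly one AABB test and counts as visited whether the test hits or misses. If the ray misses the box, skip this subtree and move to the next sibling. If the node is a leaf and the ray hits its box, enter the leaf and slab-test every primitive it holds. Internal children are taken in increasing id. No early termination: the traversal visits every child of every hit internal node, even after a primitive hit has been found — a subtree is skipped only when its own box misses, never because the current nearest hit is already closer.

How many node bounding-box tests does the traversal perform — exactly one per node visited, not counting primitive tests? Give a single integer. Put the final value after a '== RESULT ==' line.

Traverse from the root:
N0 x:[94/3,134/3] y:[26,119/3] z:[67/2,51] -> hit [67/2,119/3], descend [7, 10]
  N7 x:[97/3,134/3] y:[104/3,119/3] z:[69/2,51] -> hit [104/3,119/3], descend [8, 18]
    N8 x:[97/3,110/3] y:[104/3,109/3] z:[69/2,48] -> hit [104/3,109/3], descend [2, 6]
      N2 x:[97/3,33] y:[104/3,109/3] z:[47,48] -> miss, prune
      N6 x:[107/3,110/3] y:[106/3,109/3] z:[69/2,36] -> hit [107/3,36] leaf, test {P8@t=107/3}
    N18 x:[39,134/3] y:[37,119/3] z:[85/2,51] -> miss, prune
  N10 x:[94/3,44] y:[26,106/3] z:[67/2,99/2] -> hit [67/2,106/3], descend [3, 17]
    N3 x:[94/3,101/3] y:[89/3,98/3] z:[93/2,99/2] -> miss, prune
    N17 x:[118/3,44] y:[26,106/3] z:[67/2,48] -> miss, prune

Summary -> nodes [0, 7, 8, 2, 6, 18, 10, 3, 17]; box-tests=9; leaf-entries=1; first=P8

== RESULT ==
9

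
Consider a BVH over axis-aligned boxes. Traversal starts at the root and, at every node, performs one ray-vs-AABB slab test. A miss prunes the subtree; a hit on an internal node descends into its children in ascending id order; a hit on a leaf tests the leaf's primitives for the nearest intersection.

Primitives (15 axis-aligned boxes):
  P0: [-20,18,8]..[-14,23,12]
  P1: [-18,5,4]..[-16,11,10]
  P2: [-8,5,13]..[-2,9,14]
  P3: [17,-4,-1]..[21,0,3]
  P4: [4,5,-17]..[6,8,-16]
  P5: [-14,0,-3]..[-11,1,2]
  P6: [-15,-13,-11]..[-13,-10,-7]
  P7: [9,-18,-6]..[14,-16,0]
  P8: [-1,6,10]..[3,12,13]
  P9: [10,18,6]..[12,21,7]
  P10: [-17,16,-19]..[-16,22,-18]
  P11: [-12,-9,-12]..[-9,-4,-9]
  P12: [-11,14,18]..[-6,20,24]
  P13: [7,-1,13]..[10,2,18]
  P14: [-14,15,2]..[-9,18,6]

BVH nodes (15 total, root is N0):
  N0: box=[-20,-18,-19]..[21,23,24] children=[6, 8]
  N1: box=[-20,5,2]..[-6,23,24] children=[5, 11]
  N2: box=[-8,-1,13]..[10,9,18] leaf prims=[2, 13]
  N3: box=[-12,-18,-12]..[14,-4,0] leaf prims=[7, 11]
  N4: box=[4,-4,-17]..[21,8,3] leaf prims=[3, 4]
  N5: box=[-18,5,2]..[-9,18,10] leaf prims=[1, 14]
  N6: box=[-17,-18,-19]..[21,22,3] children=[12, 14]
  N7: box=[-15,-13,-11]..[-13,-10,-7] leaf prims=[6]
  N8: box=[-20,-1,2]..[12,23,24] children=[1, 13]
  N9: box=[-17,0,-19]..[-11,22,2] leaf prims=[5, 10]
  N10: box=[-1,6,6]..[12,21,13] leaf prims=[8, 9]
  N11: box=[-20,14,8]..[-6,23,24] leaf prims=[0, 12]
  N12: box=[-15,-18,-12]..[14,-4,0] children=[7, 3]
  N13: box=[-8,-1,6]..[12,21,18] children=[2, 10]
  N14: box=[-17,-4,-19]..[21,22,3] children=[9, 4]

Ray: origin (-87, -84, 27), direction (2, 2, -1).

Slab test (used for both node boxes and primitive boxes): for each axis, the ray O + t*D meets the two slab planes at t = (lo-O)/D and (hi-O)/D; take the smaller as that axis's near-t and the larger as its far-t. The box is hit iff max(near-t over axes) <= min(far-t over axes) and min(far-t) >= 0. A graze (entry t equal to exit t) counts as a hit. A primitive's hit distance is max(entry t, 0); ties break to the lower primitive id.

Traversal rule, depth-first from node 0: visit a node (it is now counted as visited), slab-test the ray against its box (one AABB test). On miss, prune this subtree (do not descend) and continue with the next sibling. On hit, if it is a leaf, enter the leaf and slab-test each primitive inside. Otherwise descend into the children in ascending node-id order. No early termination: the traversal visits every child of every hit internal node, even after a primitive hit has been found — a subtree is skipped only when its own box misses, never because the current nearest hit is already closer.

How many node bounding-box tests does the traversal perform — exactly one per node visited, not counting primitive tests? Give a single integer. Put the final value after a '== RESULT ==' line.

Traverse from the root:
N0 x:[67/2,54] y:[33,107/2] z:[3,46] -> hit [67/2,46], descend [6, 8]
  N6 x:[35,54] y:[33,53] z:[24,46] -> hit [35,46], descend [12, 14]
    N12 x:[36,101/2] y:[33,40] z:[27,39] -> hit [36,39], descend [3, 7]
      N3 x:[75/2,101/2] y:[33,40] z:[27,39] -> hit [75/2,39] leaf, test {P7(miss), P11@t=75/2}
      N7 x:[36,37] y:[71/2,37] z:[34,38] -> hit [36,37] leaf, test {P6@t=36}
    N14 x:[35,54] y:[40,53] z:[24,46] -> hit [40,46], descend [4, 9]
      N4 x:[91/2,54] y:[40,46] z:[24,44] -> miss, prune
      N9 x:[35,38] y:[42,53] z:[25,46] -> miss, prune
  N8 x:[67/2,99/2] y:[83/2,107/2] z:[3,25] -> miss, prune

order=[0, 6, 12, 3, 7, 14, 4, 9, 8]  |boxes|=9  |leaves|=2  hit=P6

== RESULT ==
9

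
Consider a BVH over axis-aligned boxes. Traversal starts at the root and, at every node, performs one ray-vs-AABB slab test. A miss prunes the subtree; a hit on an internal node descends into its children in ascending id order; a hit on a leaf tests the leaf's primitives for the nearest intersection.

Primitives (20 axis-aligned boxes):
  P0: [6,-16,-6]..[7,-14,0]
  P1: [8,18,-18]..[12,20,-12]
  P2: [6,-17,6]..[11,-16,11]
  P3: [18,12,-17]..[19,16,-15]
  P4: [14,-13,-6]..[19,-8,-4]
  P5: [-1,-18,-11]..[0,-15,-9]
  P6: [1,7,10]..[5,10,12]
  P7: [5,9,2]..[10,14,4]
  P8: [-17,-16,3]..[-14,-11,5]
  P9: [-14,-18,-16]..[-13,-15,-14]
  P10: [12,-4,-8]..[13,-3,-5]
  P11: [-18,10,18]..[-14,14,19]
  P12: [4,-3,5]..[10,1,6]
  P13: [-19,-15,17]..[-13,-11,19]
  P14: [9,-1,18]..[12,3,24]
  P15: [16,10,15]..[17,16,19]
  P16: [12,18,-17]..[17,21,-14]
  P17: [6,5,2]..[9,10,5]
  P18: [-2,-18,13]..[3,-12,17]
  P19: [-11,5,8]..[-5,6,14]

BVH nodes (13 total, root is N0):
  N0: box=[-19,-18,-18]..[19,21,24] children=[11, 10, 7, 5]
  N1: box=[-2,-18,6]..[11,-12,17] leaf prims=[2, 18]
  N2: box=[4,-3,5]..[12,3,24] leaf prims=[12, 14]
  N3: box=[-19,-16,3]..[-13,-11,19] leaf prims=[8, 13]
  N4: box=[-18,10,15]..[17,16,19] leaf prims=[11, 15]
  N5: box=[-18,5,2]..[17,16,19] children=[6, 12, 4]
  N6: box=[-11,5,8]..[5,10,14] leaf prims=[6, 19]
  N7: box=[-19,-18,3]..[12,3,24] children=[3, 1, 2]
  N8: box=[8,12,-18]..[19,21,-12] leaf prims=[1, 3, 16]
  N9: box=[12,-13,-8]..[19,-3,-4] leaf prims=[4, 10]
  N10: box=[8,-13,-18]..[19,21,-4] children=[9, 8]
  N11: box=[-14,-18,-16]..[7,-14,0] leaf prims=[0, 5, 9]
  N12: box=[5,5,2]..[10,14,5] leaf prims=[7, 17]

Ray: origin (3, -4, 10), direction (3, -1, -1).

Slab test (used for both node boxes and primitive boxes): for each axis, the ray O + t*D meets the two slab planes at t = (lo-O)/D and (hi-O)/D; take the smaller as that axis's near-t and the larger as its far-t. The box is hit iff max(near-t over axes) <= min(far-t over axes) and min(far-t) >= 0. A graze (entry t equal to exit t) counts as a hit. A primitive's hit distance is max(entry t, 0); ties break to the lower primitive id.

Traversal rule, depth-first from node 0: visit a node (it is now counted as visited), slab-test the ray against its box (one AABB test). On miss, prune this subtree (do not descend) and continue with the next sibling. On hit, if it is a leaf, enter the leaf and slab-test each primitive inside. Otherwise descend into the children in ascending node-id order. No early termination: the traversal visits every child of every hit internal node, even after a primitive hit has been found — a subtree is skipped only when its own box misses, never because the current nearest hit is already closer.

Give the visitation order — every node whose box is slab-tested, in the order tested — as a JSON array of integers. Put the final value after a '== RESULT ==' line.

Traverse from the root:
N0 x:[-22/3,16/3] y:[-25,14] z:[-14,28] -> hit [-22/3,16/3], descend [5, 7, 10, 11]
  N5 x:[-7,14/3] y:[-20,-9] z:[-9,8] -> miss, prune
  N7 x:[-22/3,3] y:[-7,14] z:[-14,7] -> hit [-7,3], descend [1, 2, 3]
    N1 x:[-5/3,8/3] y:[8,14] z:[-7,4] -> miss, prune
    N2 x:[1/3,3] y:[-7,-1] z:[-14,5] -> miss, prune
    N3 x:[-22/3,-16/3] y:[7,12] z:[-9,7] -> miss, prune
  N10 x:[5/3,16/3] y:[-25,9] z:[14,28] -> miss, prune
  N11 x:[-17/3,4/3] y:[10,14] z:[10,26] -> miss, prune

Summary -> nodes [0, 5, 7, 1, 2, 3, 10, 11]; box-tests=8; leaf-entries=0; first=miss

== RESULT ==
[0, 5, 7, 1, 2, 3, 10, 11]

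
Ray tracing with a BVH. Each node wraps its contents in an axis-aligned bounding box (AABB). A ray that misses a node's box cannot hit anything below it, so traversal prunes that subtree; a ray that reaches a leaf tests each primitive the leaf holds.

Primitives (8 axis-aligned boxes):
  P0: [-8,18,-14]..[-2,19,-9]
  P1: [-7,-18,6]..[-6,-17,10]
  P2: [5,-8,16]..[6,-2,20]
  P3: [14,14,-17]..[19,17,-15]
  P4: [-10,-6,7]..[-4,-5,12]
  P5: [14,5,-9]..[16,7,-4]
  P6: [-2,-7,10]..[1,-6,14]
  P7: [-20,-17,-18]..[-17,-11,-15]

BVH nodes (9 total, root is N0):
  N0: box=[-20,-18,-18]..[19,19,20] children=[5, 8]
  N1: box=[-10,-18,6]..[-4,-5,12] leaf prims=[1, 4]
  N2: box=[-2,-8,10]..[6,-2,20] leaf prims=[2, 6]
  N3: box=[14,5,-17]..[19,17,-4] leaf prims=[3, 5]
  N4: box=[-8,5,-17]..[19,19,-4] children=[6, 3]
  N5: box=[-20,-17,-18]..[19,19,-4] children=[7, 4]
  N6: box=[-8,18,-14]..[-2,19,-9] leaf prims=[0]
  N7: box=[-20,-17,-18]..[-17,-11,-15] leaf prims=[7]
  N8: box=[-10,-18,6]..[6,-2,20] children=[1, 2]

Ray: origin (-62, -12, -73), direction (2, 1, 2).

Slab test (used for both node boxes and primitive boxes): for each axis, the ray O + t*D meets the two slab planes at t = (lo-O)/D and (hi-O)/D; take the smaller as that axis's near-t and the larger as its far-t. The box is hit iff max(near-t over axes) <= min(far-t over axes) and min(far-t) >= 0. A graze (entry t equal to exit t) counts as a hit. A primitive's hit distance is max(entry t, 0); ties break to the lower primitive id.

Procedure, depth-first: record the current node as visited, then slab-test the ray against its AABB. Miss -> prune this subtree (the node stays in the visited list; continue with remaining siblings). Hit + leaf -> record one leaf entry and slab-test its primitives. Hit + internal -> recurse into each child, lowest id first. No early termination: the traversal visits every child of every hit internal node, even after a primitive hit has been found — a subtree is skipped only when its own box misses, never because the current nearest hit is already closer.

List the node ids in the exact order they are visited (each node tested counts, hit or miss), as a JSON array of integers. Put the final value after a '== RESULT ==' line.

Trace the traversal:
N0 x:[21,81/2] y:[-6,31] z:[55/2,93/2] -> hit [55/2,31], descend [5, 8]
  N5 x:[21,81/2] y:[-5,31] z:[55/2,69/2] -> hit [55/2,31], descend [4, 7]
    N4 x:[27,81/2] y:[17,31] z:[28,69/2] -> hit [28,31], descend [3, 6]
      N3 x:[38,81/2] y:[17,29] z:[28,69/2] -> miss, prune
      N6 x:[27,30] y:[30,31] z:[59/2,32] -> hit [30,30] leaf, test {P0@t=30}
    N7 x:[21,45/2] y:[-5,1] z:[55/2,29] -> miss, prune
  N8 x:[26,34] y:[-6,10] z:[79/2,93/2] -> miss, prune

Visited [0, 5, 4, 3, 6, 7, 8]. Tests: 7 box, 1 leaf. Nearest: P0.

== RESULT ==
[0, 5, 4, 3, 6, 7, 8]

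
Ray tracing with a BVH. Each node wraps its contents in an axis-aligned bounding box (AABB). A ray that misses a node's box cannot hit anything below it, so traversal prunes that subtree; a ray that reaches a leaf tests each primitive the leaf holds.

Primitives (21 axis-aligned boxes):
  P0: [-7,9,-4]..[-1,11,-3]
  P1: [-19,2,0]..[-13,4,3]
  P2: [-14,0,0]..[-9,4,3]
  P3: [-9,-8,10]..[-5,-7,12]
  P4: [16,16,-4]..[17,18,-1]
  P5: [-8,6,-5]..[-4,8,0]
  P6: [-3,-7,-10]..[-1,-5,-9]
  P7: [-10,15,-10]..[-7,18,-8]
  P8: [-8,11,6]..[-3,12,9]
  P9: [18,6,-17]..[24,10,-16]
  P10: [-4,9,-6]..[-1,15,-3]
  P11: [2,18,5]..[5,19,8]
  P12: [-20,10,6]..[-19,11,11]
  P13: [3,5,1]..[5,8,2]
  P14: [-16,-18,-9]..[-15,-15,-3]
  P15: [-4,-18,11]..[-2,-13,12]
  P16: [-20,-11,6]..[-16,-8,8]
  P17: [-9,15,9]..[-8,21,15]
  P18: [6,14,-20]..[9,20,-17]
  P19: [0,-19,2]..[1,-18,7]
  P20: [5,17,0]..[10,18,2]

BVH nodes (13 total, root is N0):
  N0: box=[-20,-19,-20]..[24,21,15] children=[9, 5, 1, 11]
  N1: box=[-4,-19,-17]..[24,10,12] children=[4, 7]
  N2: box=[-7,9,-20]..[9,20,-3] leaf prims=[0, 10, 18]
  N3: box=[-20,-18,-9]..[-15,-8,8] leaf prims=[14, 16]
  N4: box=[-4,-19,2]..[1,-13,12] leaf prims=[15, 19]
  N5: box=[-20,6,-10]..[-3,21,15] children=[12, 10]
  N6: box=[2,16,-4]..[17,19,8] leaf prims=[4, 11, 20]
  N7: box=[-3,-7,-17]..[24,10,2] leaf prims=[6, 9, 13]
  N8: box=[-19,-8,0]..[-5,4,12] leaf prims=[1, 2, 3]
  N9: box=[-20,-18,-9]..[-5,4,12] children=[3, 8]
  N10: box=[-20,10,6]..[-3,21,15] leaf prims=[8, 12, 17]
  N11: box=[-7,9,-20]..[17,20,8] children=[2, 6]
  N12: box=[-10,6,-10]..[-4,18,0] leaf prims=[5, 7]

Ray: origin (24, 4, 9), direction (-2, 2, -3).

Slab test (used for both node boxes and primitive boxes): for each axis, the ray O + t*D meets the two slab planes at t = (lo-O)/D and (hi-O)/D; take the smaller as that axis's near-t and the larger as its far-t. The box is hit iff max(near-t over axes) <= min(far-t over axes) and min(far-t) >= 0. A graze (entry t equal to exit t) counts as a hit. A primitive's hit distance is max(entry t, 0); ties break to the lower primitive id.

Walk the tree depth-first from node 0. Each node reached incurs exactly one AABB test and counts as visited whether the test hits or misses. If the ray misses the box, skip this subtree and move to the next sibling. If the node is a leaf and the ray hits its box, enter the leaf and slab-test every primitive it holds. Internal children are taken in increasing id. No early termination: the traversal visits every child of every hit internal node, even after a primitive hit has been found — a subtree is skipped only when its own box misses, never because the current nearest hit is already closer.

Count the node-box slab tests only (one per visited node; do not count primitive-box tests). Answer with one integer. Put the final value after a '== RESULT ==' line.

Walk:
N0 x:[0,22] y:[-23/2,17/2] z:[-2,29/3] -> hit [0,17/2], descend [1, 5, 9, 11]
  N1 x:[0,14] y:[-23/2,3] z:[-1,26/3] -> hit [0,3], descend [4, 7]
    N4 x:[23/2,14] y:[-23/2,-17/2] z:[-1,7/3] -> miss, prune
    N7 x:[0,27/2] y:[-11/2,3] z:[7/3,26/3] -> hit [7/3,3] leaf, test {P6(miss), P9(miss), P13(miss)}
  N5 x:[27/2,22] y:[1,17/2] z:[-2,19/3] -> miss, prune
  N9 x:[29/2,22] y:[-11,0] z:[-1,6] -> miss, prune
  N11 x:[7/2,31/2] y:[5/2,8] z:[1/3,29/3] -> hit [7/2,8], descend [2, 6]
    N2 x:[15/2,31/2] y:[5/2,8] z:[4,29/3] -> hit [15/2,8] leaf, test {P0(miss), P10(miss), P18(miss)}
    N6 x:[7/2,11] y:[6,15/2] z:[1/3,13/3] -> miss, prune

9 AABB tests over nodes [0, 1, 4, 7, 5, 9, 11, 2, 6]; 2 leaves entered; closest miss.

== RESULT ==
9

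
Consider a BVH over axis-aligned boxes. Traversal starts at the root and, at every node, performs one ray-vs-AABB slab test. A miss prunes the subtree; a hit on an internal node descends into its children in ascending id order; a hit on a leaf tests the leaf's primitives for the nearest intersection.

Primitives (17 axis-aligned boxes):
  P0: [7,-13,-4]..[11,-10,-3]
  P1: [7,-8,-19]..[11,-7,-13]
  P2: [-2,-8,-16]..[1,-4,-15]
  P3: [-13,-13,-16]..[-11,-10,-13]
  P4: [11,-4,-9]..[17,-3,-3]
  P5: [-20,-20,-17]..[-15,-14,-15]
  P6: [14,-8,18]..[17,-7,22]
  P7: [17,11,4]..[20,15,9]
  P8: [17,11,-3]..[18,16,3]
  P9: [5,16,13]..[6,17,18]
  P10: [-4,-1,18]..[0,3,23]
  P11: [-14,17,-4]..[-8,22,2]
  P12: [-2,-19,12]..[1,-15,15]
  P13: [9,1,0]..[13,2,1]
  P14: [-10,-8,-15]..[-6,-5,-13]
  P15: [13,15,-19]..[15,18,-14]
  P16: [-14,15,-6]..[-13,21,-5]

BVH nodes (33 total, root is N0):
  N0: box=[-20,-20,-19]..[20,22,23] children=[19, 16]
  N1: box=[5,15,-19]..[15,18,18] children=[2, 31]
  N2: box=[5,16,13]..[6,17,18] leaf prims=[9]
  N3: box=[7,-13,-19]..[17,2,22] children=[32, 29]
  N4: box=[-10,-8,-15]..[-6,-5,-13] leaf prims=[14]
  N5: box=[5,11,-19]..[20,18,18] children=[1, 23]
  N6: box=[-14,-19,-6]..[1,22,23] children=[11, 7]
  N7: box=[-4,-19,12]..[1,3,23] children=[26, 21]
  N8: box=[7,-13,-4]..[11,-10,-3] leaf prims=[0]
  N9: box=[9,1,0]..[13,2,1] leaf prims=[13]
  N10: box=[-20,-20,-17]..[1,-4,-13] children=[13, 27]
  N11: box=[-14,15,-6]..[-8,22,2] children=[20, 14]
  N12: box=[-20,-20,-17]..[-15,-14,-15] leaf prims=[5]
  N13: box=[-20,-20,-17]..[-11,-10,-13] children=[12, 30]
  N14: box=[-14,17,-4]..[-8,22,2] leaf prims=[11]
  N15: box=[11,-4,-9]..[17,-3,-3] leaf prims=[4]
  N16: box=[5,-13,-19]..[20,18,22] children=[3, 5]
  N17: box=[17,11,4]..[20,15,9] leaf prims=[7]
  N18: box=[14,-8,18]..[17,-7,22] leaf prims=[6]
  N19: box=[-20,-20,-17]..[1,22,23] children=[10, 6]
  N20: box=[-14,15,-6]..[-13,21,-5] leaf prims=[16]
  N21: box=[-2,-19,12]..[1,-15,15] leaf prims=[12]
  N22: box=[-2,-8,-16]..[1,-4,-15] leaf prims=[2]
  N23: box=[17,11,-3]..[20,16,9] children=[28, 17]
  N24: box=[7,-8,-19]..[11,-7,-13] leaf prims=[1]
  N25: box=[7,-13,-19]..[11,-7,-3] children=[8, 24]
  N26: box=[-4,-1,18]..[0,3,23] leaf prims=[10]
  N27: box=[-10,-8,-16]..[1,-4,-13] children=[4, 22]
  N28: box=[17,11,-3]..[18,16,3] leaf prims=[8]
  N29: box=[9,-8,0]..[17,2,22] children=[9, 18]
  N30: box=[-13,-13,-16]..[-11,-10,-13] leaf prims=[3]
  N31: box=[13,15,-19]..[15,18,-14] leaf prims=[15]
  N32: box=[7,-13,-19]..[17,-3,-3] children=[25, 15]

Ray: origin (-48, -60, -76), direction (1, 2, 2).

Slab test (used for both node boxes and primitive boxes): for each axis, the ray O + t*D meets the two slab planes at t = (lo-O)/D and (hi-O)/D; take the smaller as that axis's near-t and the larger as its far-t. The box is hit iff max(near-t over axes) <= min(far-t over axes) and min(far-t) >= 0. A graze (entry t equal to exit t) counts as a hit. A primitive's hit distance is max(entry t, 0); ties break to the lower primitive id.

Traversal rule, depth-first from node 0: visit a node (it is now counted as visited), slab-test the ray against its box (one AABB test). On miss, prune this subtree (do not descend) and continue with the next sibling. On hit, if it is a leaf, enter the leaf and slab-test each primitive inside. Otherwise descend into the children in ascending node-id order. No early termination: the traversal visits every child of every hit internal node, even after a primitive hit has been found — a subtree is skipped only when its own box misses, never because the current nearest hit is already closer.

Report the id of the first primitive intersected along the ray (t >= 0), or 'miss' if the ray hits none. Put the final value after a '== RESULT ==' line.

Walk:
N0 x:[28,68] y:[20,41] z:[57/2,99/2] -> hit [57/2,41], descend [16, 19]
  N16 x:[53,68] y:[47/2,39] z:[57/2,49] -> miss, prune
  N19 x:[28,49] y:[20,41] z:[59/2,99/2] -> hit [59/2,41], descend [6, 10]
    N6 x:[34,49] y:[41/2,41] z:[35,99/2] -> hit [35,41], descend [7, 11]
      N7 x:[44,49] y:[41/2,63/2] z:[44,99/2] -> miss, prune
      N11 x:[34,40] y:[75/2,41] z:[35,39] -> hit [75/2,39], descend [14, 20]
        N14 x:[34,40] y:[77/2,41] z:[36,39] -> hit [77/2,39] leaf, test {P11@t=77/2}
        N20 x:[34,35] y:[75/2,81/2] z:[35,71/2] -> miss, prune
    N10 x:[28,49] y:[20,28] z:[59/2,63/2] -> miss, prune

order=[0, 16, 19, 6, 7, 11, 14, 20, 10]  |boxes|=9  |leaves|=1  hit=P11

== RESULT ==
11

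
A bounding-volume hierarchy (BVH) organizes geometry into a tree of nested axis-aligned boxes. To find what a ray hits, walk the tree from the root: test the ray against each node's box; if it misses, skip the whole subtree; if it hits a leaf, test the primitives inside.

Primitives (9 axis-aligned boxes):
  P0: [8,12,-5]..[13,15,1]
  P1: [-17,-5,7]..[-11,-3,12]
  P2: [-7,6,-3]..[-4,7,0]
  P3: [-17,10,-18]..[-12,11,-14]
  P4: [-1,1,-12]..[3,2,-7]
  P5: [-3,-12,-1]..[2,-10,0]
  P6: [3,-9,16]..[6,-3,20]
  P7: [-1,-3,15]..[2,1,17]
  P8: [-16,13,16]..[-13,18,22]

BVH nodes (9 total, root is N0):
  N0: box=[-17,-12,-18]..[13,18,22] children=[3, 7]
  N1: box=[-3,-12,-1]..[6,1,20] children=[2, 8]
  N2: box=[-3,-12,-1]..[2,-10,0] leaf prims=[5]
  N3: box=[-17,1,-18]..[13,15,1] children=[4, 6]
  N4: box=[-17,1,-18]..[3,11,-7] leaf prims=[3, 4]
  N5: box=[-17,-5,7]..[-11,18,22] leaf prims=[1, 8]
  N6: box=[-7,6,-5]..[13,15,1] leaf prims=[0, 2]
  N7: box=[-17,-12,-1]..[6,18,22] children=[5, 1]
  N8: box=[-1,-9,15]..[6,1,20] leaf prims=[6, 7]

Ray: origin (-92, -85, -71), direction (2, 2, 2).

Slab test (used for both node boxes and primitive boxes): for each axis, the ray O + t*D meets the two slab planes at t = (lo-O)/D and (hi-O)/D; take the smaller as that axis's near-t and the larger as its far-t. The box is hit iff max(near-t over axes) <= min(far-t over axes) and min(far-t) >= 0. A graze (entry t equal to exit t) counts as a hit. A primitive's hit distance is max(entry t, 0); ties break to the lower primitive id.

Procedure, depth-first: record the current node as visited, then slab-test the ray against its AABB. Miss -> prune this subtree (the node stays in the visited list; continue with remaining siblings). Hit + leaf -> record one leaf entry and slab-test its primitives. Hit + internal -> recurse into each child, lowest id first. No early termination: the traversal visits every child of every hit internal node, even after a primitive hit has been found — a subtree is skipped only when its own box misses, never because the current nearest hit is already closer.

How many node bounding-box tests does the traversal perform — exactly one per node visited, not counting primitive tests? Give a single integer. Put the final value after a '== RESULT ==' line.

Traverse from the root:
N0 x:[75/2,105/2] y:[73/2,103/2] z:[53/2,93/2] -> hit [75/2,93/2], descend [3, 7]
  N3 x:[75/2,105/2] y:[43,50] z:[53/2,36] -> miss, prune
  N7 x:[75/2,49] y:[73/2,103/2] z:[35,93/2] -> hit [75/2,93/2], descend [1, 5]
    N1 x:[89/2,49] y:[73/2,43] z:[35,91/2] -> miss, prune
    N5 x:[75/2,81/2] y:[40,103/2] z:[39,93/2] -> hit [40,81/2] leaf, test {P1@t=40, P8(miss)}

Visited [0, 3, 7, 1, 5]. Tests: 5 box, 1 leaf. Nearest: P1.

== RESULT ==
5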